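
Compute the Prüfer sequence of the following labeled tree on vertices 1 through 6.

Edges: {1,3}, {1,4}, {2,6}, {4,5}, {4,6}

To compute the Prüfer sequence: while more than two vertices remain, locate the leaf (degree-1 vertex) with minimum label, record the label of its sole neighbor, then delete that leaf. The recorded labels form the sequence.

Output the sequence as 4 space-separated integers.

Answer: 6 1 4 4

Derivation:
Step 1: leaves = {2,3,5}. Remove smallest leaf 2, emit neighbor 6.
Step 2: leaves = {3,5,6}. Remove smallest leaf 3, emit neighbor 1.
Step 3: leaves = {1,5,6}. Remove smallest leaf 1, emit neighbor 4.
Step 4: leaves = {5,6}. Remove smallest leaf 5, emit neighbor 4.
Done: 2 vertices remain (4, 6). Sequence = [6 1 4 4]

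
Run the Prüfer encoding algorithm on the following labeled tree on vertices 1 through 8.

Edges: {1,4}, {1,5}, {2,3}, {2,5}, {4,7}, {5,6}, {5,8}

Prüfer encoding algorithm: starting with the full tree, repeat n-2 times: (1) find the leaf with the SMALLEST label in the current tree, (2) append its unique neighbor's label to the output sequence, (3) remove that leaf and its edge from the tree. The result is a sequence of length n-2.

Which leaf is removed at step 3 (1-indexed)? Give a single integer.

Step 1: current leaves = {3,6,7,8}. Remove leaf 3 (neighbor: 2).
Step 2: current leaves = {2,6,7,8}. Remove leaf 2 (neighbor: 5).
Step 3: current leaves = {6,7,8}. Remove leaf 6 (neighbor: 5).

Answer: 6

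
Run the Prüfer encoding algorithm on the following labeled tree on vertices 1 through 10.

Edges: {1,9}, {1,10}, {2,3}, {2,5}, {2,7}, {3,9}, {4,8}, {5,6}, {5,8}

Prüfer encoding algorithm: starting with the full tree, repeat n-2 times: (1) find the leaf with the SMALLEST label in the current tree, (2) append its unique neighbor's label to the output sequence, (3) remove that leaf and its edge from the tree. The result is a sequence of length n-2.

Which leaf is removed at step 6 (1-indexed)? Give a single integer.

Step 1: current leaves = {4,6,7,10}. Remove leaf 4 (neighbor: 8).
Step 2: current leaves = {6,7,8,10}. Remove leaf 6 (neighbor: 5).
Step 3: current leaves = {7,8,10}. Remove leaf 7 (neighbor: 2).
Step 4: current leaves = {8,10}. Remove leaf 8 (neighbor: 5).
Step 5: current leaves = {5,10}. Remove leaf 5 (neighbor: 2).
Step 6: current leaves = {2,10}. Remove leaf 2 (neighbor: 3).

Answer: 2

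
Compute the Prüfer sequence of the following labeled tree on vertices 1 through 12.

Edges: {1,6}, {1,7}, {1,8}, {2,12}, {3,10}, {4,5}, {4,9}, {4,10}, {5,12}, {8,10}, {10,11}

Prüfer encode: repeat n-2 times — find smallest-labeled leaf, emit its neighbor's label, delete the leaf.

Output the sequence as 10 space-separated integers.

Step 1: leaves = {2,3,6,7,9,11}. Remove smallest leaf 2, emit neighbor 12.
Step 2: leaves = {3,6,7,9,11,12}. Remove smallest leaf 3, emit neighbor 10.
Step 3: leaves = {6,7,9,11,12}. Remove smallest leaf 6, emit neighbor 1.
Step 4: leaves = {7,9,11,12}. Remove smallest leaf 7, emit neighbor 1.
Step 5: leaves = {1,9,11,12}. Remove smallest leaf 1, emit neighbor 8.
Step 6: leaves = {8,9,11,12}. Remove smallest leaf 8, emit neighbor 10.
Step 7: leaves = {9,11,12}. Remove smallest leaf 9, emit neighbor 4.
Step 8: leaves = {11,12}. Remove smallest leaf 11, emit neighbor 10.
Step 9: leaves = {10,12}. Remove smallest leaf 10, emit neighbor 4.
Step 10: leaves = {4,12}. Remove smallest leaf 4, emit neighbor 5.
Done: 2 vertices remain (5, 12). Sequence = [12 10 1 1 8 10 4 10 4 5]

Answer: 12 10 1 1 8 10 4 10 4 5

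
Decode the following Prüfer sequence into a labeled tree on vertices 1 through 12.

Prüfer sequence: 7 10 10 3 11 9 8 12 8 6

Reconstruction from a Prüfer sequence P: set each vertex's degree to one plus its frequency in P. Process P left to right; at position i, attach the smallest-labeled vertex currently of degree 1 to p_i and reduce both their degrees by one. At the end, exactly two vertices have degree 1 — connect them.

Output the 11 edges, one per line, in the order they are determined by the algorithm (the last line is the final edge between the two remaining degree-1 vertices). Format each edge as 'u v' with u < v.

Initial degrees: {1:1, 2:1, 3:2, 4:1, 5:1, 6:2, 7:2, 8:3, 9:2, 10:3, 11:2, 12:2}
Step 1: smallest deg-1 vertex = 1, p_1 = 7. Add edge {1,7}. Now deg[1]=0, deg[7]=1.
Step 2: smallest deg-1 vertex = 2, p_2 = 10. Add edge {2,10}. Now deg[2]=0, deg[10]=2.
Step 3: smallest deg-1 vertex = 4, p_3 = 10. Add edge {4,10}. Now deg[4]=0, deg[10]=1.
Step 4: smallest deg-1 vertex = 5, p_4 = 3. Add edge {3,5}. Now deg[5]=0, deg[3]=1.
Step 5: smallest deg-1 vertex = 3, p_5 = 11. Add edge {3,11}. Now deg[3]=0, deg[11]=1.
Step 6: smallest deg-1 vertex = 7, p_6 = 9. Add edge {7,9}. Now deg[7]=0, deg[9]=1.
Step 7: smallest deg-1 vertex = 9, p_7 = 8. Add edge {8,9}. Now deg[9]=0, deg[8]=2.
Step 8: smallest deg-1 vertex = 10, p_8 = 12. Add edge {10,12}. Now deg[10]=0, deg[12]=1.
Step 9: smallest deg-1 vertex = 11, p_9 = 8. Add edge {8,11}. Now deg[11]=0, deg[8]=1.
Step 10: smallest deg-1 vertex = 8, p_10 = 6. Add edge {6,8}. Now deg[8]=0, deg[6]=1.
Final: two remaining deg-1 vertices are 6, 12. Add edge {6,12}.

Answer: 1 7
2 10
4 10
3 5
3 11
7 9
8 9
10 12
8 11
6 8
6 12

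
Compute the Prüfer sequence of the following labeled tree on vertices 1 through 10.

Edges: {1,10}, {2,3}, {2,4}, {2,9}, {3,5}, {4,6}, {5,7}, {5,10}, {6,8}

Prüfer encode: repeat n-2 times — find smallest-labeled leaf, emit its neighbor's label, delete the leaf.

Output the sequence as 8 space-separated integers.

Answer: 10 5 6 4 2 2 3 5

Derivation:
Step 1: leaves = {1,7,8,9}. Remove smallest leaf 1, emit neighbor 10.
Step 2: leaves = {7,8,9,10}. Remove smallest leaf 7, emit neighbor 5.
Step 3: leaves = {8,9,10}. Remove smallest leaf 8, emit neighbor 6.
Step 4: leaves = {6,9,10}. Remove smallest leaf 6, emit neighbor 4.
Step 5: leaves = {4,9,10}. Remove smallest leaf 4, emit neighbor 2.
Step 6: leaves = {9,10}. Remove smallest leaf 9, emit neighbor 2.
Step 7: leaves = {2,10}. Remove smallest leaf 2, emit neighbor 3.
Step 8: leaves = {3,10}. Remove smallest leaf 3, emit neighbor 5.
Done: 2 vertices remain (5, 10). Sequence = [10 5 6 4 2 2 3 5]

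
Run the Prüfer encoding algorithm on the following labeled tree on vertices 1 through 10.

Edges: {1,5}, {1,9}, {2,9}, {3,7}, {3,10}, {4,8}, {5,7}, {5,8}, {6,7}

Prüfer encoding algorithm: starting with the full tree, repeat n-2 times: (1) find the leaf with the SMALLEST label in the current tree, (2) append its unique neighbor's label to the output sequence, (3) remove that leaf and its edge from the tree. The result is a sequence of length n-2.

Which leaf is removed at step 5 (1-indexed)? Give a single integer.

Step 1: current leaves = {2,4,6,10}. Remove leaf 2 (neighbor: 9).
Step 2: current leaves = {4,6,9,10}. Remove leaf 4 (neighbor: 8).
Step 3: current leaves = {6,8,9,10}. Remove leaf 6 (neighbor: 7).
Step 4: current leaves = {8,9,10}. Remove leaf 8 (neighbor: 5).
Step 5: current leaves = {9,10}. Remove leaf 9 (neighbor: 1).

Answer: 9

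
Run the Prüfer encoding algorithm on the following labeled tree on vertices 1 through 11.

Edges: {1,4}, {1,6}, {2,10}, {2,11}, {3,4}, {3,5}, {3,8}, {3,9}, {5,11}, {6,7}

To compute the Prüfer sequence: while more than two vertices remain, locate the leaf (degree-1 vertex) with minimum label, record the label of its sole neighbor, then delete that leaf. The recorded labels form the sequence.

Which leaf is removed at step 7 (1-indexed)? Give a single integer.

Answer: 3

Derivation:
Step 1: current leaves = {7,8,9,10}. Remove leaf 7 (neighbor: 6).
Step 2: current leaves = {6,8,9,10}. Remove leaf 6 (neighbor: 1).
Step 3: current leaves = {1,8,9,10}. Remove leaf 1 (neighbor: 4).
Step 4: current leaves = {4,8,9,10}. Remove leaf 4 (neighbor: 3).
Step 5: current leaves = {8,9,10}. Remove leaf 8 (neighbor: 3).
Step 6: current leaves = {9,10}. Remove leaf 9 (neighbor: 3).
Step 7: current leaves = {3,10}. Remove leaf 3 (neighbor: 5).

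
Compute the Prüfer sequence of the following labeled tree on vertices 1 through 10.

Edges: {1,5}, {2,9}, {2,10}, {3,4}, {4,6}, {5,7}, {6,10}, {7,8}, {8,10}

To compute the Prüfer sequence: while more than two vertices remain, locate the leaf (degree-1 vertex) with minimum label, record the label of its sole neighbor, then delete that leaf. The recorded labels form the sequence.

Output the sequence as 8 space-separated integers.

Step 1: leaves = {1,3,9}. Remove smallest leaf 1, emit neighbor 5.
Step 2: leaves = {3,5,9}. Remove smallest leaf 3, emit neighbor 4.
Step 3: leaves = {4,5,9}. Remove smallest leaf 4, emit neighbor 6.
Step 4: leaves = {5,6,9}. Remove smallest leaf 5, emit neighbor 7.
Step 5: leaves = {6,7,9}. Remove smallest leaf 6, emit neighbor 10.
Step 6: leaves = {7,9}. Remove smallest leaf 7, emit neighbor 8.
Step 7: leaves = {8,9}. Remove smallest leaf 8, emit neighbor 10.
Step 8: leaves = {9,10}. Remove smallest leaf 9, emit neighbor 2.
Done: 2 vertices remain (2, 10). Sequence = [5 4 6 7 10 8 10 2]

Answer: 5 4 6 7 10 8 10 2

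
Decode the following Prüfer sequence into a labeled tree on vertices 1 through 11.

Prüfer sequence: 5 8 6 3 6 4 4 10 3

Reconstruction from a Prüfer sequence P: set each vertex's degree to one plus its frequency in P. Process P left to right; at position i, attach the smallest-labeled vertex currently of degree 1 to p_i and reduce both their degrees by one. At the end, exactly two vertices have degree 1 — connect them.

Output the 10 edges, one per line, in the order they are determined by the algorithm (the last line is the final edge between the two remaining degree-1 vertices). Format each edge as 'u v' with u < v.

Answer: 1 5
2 8
5 6
3 7
6 8
4 6
4 9
4 10
3 10
3 11

Derivation:
Initial degrees: {1:1, 2:1, 3:3, 4:3, 5:2, 6:3, 7:1, 8:2, 9:1, 10:2, 11:1}
Step 1: smallest deg-1 vertex = 1, p_1 = 5. Add edge {1,5}. Now deg[1]=0, deg[5]=1.
Step 2: smallest deg-1 vertex = 2, p_2 = 8. Add edge {2,8}. Now deg[2]=0, deg[8]=1.
Step 3: smallest deg-1 vertex = 5, p_3 = 6. Add edge {5,6}. Now deg[5]=0, deg[6]=2.
Step 4: smallest deg-1 vertex = 7, p_4 = 3. Add edge {3,7}. Now deg[7]=0, deg[3]=2.
Step 5: smallest deg-1 vertex = 8, p_5 = 6. Add edge {6,8}. Now deg[8]=0, deg[6]=1.
Step 6: smallest deg-1 vertex = 6, p_6 = 4. Add edge {4,6}. Now deg[6]=0, deg[4]=2.
Step 7: smallest deg-1 vertex = 9, p_7 = 4. Add edge {4,9}. Now deg[9]=0, deg[4]=1.
Step 8: smallest deg-1 vertex = 4, p_8 = 10. Add edge {4,10}. Now deg[4]=0, deg[10]=1.
Step 9: smallest deg-1 vertex = 10, p_9 = 3. Add edge {3,10}. Now deg[10]=0, deg[3]=1.
Final: two remaining deg-1 vertices are 3, 11. Add edge {3,11}.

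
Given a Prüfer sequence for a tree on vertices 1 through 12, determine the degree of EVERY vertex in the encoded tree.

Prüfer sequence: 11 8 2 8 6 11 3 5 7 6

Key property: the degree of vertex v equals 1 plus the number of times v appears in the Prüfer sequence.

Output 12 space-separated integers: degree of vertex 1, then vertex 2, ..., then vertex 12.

Answer: 1 2 2 1 2 3 2 3 1 1 3 1

Derivation:
p_1 = 11: count[11] becomes 1
p_2 = 8: count[8] becomes 1
p_3 = 2: count[2] becomes 1
p_4 = 8: count[8] becomes 2
p_5 = 6: count[6] becomes 1
p_6 = 11: count[11] becomes 2
p_7 = 3: count[3] becomes 1
p_8 = 5: count[5] becomes 1
p_9 = 7: count[7] becomes 1
p_10 = 6: count[6] becomes 2
Degrees (1 + count): deg[1]=1+0=1, deg[2]=1+1=2, deg[3]=1+1=2, deg[4]=1+0=1, deg[5]=1+1=2, deg[6]=1+2=3, deg[7]=1+1=2, deg[8]=1+2=3, deg[9]=1+0=1, deg[10]=1+0=1, deg[11]=1+2=3, deg[12]=1+0=1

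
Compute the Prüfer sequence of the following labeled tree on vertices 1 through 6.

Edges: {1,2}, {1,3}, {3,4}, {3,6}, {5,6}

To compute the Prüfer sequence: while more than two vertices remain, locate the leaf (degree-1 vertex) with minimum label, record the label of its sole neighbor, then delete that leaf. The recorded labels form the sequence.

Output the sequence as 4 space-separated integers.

Step 1: leaves = {2,4,5}. Remove smallest leaf 2, emit neighbor 1.
Step 2: leaves = {1,4,5}. Remove smallest leaf 1, emit neighbor 3.
Step 3: leaves = {4,5}. Remove smallest leaf 4, emit neighbor 3.
Step 4: leaves = {3,5}. Remove smallest leaf 3, emit neighbor 6.
Done: 2 vertices remain (5, 6). Sequence = [1 3 3 6]

Answer: 1 3 3 6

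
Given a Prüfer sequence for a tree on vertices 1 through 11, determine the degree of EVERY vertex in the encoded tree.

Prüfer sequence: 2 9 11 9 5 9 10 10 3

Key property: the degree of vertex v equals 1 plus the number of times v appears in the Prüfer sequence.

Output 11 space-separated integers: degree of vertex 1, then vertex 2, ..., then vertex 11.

p_1 = 2: count[2] becomes 1
p_2 = 9: count[9] becomes 1
p_3 = 11: count[11] becomes 1
p_4 = 9: count[9] becomes 2
p_5 = 5: count[5] becomes 1
p_6 = 9: count[9] becomes 3
p_7 = 10: count[10] becomes 1
p_8 = 10: count[10] becomes 2
p_9 = 3: count[3] becomes 1
Degrees (1 + count): deg[1]=1+0=1, deg[2]=1+1=2, deg[3]=1+1=2, deg[4]=1+0=1, deg[5]=1+1=2, deg[6]=1+0=1, deg[7]=1+0=1, deg[8]=1+0=1, deg[9]=1+3=4, deg[10]=1+2=3, deg[11]=1+1=2

Answer: 1 2 2 1 2 1 1 1 4 3 2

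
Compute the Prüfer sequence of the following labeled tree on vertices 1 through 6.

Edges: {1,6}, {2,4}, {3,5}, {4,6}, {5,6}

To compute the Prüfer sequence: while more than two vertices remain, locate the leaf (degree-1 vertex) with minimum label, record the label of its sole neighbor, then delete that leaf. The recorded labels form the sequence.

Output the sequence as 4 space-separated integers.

Answer: 6 4 5 6

Derivation:
Step 1: leaves = {1,2,3}. Remove smallest leaf 1, emit neighbor 6.
Step 2: leaves = {2,3}. Remove smallest leaf 2, emit neighbor 4.
Step 3: leaves = {3,4}. Remove smallest leaf 3, emit neighbor 5.
Step 4: leaves = {4,5}. Remove smallest leaf 4, emit neighbor 6.
Done: 2 vertices remain (5, 6). Sequence = [6 4 5 6]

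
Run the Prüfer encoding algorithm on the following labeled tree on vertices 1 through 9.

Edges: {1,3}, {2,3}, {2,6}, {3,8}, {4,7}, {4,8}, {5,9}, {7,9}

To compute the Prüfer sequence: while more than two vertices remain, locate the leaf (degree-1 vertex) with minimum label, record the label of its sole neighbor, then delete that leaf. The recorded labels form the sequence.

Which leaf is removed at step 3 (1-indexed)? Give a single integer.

Step 1: current leaves = {1,5,6}. Remove leaf 1 (neighbor: 3).
Step 2: current leaves = {5,6}. Remove leaf 5 (neighbor: 9).
Step 3: current leaves = {6,9}. Remove leaf 6 (neighbor: 2).

Answer: 6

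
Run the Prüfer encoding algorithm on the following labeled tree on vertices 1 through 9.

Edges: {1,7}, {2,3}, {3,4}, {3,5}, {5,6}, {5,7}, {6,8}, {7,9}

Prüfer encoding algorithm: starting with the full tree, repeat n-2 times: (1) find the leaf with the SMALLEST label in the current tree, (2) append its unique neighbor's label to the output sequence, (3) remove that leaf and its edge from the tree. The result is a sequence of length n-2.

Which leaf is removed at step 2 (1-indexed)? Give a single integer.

Answer: 2

Derivation:
Step 1: current leaves = {1,2,4,8,9}. Remove leaf 1 (neighbor: 7).
Step 2: current leaves = {2,4,8,9}. Remove leaf 2 (neighbor: 3).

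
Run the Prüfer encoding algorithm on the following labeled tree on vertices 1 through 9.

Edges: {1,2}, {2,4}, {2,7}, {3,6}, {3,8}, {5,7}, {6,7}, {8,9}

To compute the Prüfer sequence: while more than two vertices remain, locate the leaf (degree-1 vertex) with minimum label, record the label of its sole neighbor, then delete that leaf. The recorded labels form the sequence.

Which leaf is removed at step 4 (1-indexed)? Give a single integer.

Step 1: current leaves = {1,4,5,9}. Remove leaf 1 (neighbor: 2).
Step 2: current leaves = {4,5,9}. Remove leaf 4 (neighbor: 2).
Step 3: current leaves = {2,5,9}. Remove leaf 2 (neighbor: 7).
Step 4: current leaves = {5,9}. Remove leaf 5 (neighbor: 7).

Answer: 5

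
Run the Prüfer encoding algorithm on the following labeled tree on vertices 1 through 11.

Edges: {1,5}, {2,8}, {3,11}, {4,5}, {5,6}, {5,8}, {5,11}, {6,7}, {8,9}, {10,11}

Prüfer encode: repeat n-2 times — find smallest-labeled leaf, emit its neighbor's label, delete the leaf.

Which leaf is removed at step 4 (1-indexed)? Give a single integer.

Step 1: current leaves = {1,2,3,4,7,9,10}. Remove leaf 1 (neighbor: 5).
Step 2: current leaves = {2,3,4,7,9,10}. Remove leaf 2 (neighbor: 8).
Step 3: current leaves = {3,4,7,9,10}. Remove leaf 3 (neighbor: 11).
Step 4: current leaves = {4,7,9,10}. Remove leaf 4 (neighbor: 5).

Answer: 4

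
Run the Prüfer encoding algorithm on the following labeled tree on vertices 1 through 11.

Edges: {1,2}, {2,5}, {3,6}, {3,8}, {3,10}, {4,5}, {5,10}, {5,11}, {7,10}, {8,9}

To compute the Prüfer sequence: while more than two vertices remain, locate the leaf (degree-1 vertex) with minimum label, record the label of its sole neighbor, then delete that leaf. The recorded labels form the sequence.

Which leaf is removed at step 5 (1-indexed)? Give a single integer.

Step 1: current leaves = {1,4,6,7,9,11}. Remove leaf 1 (neighbor: 2).
Step 2: current leaves = {2,4,6,7,9,11}. Remove leaf 2 (neighbor: 5).
Step 3: current leaves = {4,6,7,9,11}. Remove leaf 4 (neighbor: 5).
Step 4: current leaves = {6,7,9,11}. Remove leaf 6 (neighbor: 3).
Step 5: current leaves = {7,9,11}. Remove leaf 7 (neighbor: 10).

Answer: 7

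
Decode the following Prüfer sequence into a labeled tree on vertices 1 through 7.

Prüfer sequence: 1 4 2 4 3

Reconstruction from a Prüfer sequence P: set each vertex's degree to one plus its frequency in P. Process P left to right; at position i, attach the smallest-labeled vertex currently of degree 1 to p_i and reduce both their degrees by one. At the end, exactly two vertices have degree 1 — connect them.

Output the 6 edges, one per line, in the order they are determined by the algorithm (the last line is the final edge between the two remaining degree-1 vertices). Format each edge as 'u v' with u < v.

Answer: 1 5
1 4
2 6
2 4
3 4
3 7

Derivation:
Initial degrees: {1:2, 2:2, 3:2, 4:3, 5:1, 6:1, 7:1}
Step 1: smallest deg-1 vertex = 5, p_1 = 1. Add edge {1,5}. Now deg[5]=0, deg[1]=1.
Step 2: smallest deg-1 vertex = 1, p_2 = 4. Add edge {1,4}. Now deg[1]=0, deg[4]=2.
Step 3: smallest deg-1 vertex = 6, p_3 = 2. Add edge {2,6}. Now deg[6]=0, deg[2]=1.
Step 4: smallest deg-1 vertex = 2, p_4 = 4. Add edge {2,4}. Now deg[2]=0, deg[4]=1.
Step 5: smallest deg-1 vertex = 4, p_5 = 3. Add edge {3,4}. Now deg[4]=0, deg[3]=1.
Final: two remaining deg-1 vertices are 3, 7. Add edge {3,7}.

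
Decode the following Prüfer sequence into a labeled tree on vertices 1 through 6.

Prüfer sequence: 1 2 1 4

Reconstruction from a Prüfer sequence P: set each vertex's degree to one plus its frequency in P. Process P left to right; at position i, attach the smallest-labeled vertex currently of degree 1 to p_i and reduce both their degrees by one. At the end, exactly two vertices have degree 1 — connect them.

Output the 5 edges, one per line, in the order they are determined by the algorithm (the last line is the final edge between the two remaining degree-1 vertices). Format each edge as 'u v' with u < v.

Answer: 1 3
2 5
1 2
1 4
4 6

Derivation:
Initial degrees: {1:3, 2:2, 3:1, 4:2, 5:1, 6:1}
Step 1: smallest deg-1 vertex = 3, p_1 = 1. Add edge {1,3}. Now deg[3]=0, deg[1]=2.
Step 2: smallest deg-1 vertex = 5, p_2 = 2. Add edge {2,5}. Now deg[5]=0, deg[2]=1.
Step 3: smallest deg-1 vertex = 2, p_3 = 1. Add edge {1,2}. Now deg[2]=0, deg[1]=1.
Step 4: smallest deg-1 vertex = 1, p_4 = 4. Add edge {1,4}. Now deg[1]=0, deg[4]=1.
Final: two remaining deg-1 vertices are 4, 6. Add edge {4,6}.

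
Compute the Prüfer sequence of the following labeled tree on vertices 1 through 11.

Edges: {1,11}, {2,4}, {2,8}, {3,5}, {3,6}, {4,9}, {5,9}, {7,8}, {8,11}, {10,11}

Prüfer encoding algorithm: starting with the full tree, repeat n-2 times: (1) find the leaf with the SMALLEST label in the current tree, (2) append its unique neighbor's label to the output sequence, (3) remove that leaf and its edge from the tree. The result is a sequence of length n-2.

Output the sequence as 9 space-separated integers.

Step 1: leaves = {1,6,7,10}. Remove smallest leaf 1, emit neighbor 11.
Step 2: leaves = {6,7,10}. Remove smallest leaf 6, emit neighbor 3.
Step 3: leaves = {3,7,10}. Remove smallest leaf 3, emit neighbor 5.
Step 4: leaves = {5,7,10}. Remove smallest leaf 5, emit neighbor 9.
Step 5: leaves = {7,9,10}. Remove smallest leaf 7, emit neighbor 8.
Step 6: leaves = {9,10}. Remove smallest leaf 9, emit neighbor 4.
Step 7: leaves = {4,10}. Remove smallest leaf 4, emit neighbor 2.
Step 8: leaves = {2,10}. Remove smallest leaf 2, emit neighbor 8.
Step 9: leaves = {8,10}. Remove smallest leaf 8, emit neighbor 11.
Done: 2 vertices remain (10, 11). Sequence = [11 3 5 9 8 4 2 8 11]

Answer: 11 3 5 9 8 4 2 8 11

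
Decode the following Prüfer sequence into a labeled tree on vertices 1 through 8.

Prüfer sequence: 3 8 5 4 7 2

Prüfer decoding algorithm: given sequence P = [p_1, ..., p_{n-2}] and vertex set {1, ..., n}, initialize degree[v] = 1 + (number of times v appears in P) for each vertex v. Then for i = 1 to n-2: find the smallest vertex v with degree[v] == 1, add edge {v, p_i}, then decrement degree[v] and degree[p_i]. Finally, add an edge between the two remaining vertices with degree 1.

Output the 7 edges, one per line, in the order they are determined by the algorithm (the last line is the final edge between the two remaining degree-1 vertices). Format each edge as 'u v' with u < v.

Answer: 1 3
3 8
5 6
4 5
4 7
2 7
2 8

Derivation:
Initial degrees: {1:1, 2:2, 3:2, 4:2, 5:2, 6:1, 7:2, 8:2}
Step 1: smallest deg-1 vertex = 1, p_1 = 3. Add edge {1,3}. Now deg[1]=0, deg[3]=1.
Step 2: smallest deg-1 vertex = 3, p_2 = 8. Add edge {3,8}. Now deg[3]=0, deg[8]=1.
Step 3: smallest deg-1 vertex = 6, p_3 = 5. Add edge {5,6}. Now deg[6]=0, deg[5]=1.
Step 4: smallest deg-1 vertex = 5, p_4 = 4. Add edge {4,5}. Now deg[5]=0, deg[4]=1.
Step 5: smallest deg-1 vertex = 4, p_5 = 7. Add edge {4,7}. Now deg[4]=0, deg[7]=1.
Step 6: smallest deg-1 vertex = 7, p_6 = 2. Add edge {2,7}. Now deg[7]=0, deg[2]=1.
Final: two remaining deg-1 vertices are 2, 8. Add edge {2,8}.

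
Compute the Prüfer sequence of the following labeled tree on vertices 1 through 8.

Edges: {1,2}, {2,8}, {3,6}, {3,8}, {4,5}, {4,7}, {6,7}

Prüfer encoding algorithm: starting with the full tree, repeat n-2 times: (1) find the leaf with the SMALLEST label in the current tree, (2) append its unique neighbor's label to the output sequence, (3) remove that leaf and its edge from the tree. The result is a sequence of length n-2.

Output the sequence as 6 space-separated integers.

Step 1: leaves = {1,5}. Remove smallest leaf 1, emit neighbor 2.
Step 2: leaves = {2,5}. Remove smallest leaf 2, emit neighbor 8.
Step 3: leaves = {5,8}. Remove smallest leaf 5, emit neighbor 4.
Step 4: leaves = {4,8}. Remove smallest leaf 4, emit neighbor 7.
Step 5: leaves = {7,8}. Remove smallest leaf 7, emit neighbor 6.
Step 6: leaves = {6,8}. Remove smallest leaf 6, emit neighbor 3.
Done: 2 vertices remain (3, 8). Sequence = [2 8 4 7 6 3]

Answer: 2 8 4 7 6 3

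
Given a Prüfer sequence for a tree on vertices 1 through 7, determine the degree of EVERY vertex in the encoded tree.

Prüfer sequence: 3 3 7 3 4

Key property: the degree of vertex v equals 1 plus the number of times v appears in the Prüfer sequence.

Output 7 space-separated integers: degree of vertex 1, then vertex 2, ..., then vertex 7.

Answer: 1 1 4 2 1 1 2

Derivation:
p_1 = 3: count[3] becomes 1
p_2 = 3: count[3] becomes 2
p_3 = 7: count[7] becomes 1
p_4 = 3: count[3] becomes 3
p_5 = 4: count[4] becomes 1
Degrees (1 + count): deg[1]=1+0=1, deg[2]=1+0=1, deg[3]=1+3=4, deg[4]=1+1=2, deg[5]=1+0=1, deg[6]=1+0=1, deg[7]=1+1=2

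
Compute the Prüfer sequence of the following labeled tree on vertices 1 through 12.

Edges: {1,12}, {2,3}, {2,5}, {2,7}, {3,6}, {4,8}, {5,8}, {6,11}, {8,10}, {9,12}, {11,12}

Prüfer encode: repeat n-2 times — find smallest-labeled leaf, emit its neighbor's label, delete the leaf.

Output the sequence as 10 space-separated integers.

Answer: 12 8 2 12 8 5 2 3 6 11

Derivation:
Step 1: leaves = {1,4,7,9,10}. Remove smallest leaf 1, emit neighbor 12.
Step 2: leaves = {4,7,9,10}. Remove smallest leaf 4, emit neighbor 8.
Step 3: leaves = {7,9,10}. Remove smallest leaf 7, emit neighbor 2.
Step 4: leaves = {9,10}. Remove smallest leaf 9, emit neighbor 12.
Step 5: leaves = {10,12}. Remove smallest leaf 10, emit neighbor 8.
Step 6: leaves = {8,12}. Remove smallest leaf 8, emit neighbor 5.
Step 7: leaves = {5,12}. Remove smallest leaf 5, emit neighbor 2.
Step 8: leaves = {2,12}. Remove smallest leaf 2, emit neighbor 3.
Step 9: leaves = {3,12}. Remove smallest leaf 3, emit neighbor 6.
Step 10: leaves = {6,12}. Remove smallest leaf 6, emit neighbor 11.
Done: 2 vertices remain (11, 12). Sequence = [12 8 2 12 8 5 2 3 6 11]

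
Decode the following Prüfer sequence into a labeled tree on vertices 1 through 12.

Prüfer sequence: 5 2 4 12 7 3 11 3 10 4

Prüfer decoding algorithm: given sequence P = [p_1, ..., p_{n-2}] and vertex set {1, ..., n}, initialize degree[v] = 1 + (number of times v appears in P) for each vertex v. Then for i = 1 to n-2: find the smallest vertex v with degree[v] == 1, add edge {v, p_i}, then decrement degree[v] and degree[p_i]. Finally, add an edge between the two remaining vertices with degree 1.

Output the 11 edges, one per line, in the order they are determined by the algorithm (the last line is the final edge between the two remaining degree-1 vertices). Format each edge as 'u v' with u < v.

Initial degrees: {1:1, 2:2, 3:3, 4:3, 5:2, 6:1, 7:2, 8:1, 9:1, 10:2, 11:2, 12:2}
Step 1: smallest deg-1 vertex = 1, p_1 = 5. Add edge {1,5}. Now deg[1]=0, deg[5]=1.
Step 2: smallest deg-1 vertex = 5, p_2 = 2. Add edge {2,5}. Now deg[5]=0, deg[2]=1.
Step 3: smallest deg-1 vertex = 2, p_3 = 4. Add edge {2,4}. Now deg[2]=0, deg[4]=2.
Step 4: smallest deg-1 vertex = 6, p_4 = 12. Add edge {6,12}. Now deg[6]=0, deg[12]=1.
Step 5: smallest deg-1 vertex = 8, p_5 = 7. Add edge {7,8}. Now deg[8]=0, deg[7]=1.
Step 6: smallest deg-1 vertex = 7, p_6 = 3. Add edge {3,7}. Now deg[7]=0, deg[3]=2.
Step 7: smallest deg-1 vertex = 9, p_7 = 11. Add edge {9,11}. Now deg[9]=0, deg[11]=1.
Step 8: smallest deg-1 vertex = 11, p_8 = 3. Add edge {3,11}. Now deg[11]=0, deg[3]=1.
Step 9: smallest deg-1 vertex = 3, p_9 = 10. Add edge {3,10}. Now deg[3]=0, deg[10]=1.
Step 10: smallest deg-1 vertex = 10, p_10 = 4. Add edge {4,10}. Now deg[10]=0, deg[4]=1.
Final: two remaining deg-1 vertices are 4, 12. Add edge {4,12}.

Answer: 1 5
2 5
2 4
6 12
7 8
3 7
9 11
3 11
3 10
4 10
4 12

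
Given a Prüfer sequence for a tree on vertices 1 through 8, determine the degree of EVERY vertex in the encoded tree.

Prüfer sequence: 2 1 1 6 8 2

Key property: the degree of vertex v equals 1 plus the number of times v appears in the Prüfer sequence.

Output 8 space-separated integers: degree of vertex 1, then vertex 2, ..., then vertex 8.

Answer: 3 3 1 1 1 2 1 2

Derivation:
p_1 = 2: count[2] becomes 1
p_2 = 1: count[1] becomes 1
p_3 = 1: count[1] becomes 2
p_4 = 6: count[6] becomes 1
p_5 = 8: count[8] becomes 1
p_6 = 2: count[2] becomes 2
Degrees (1 + count): deg[1]=1+2=3, deg[2]=1+2=3, deg[3]=1+0=1, deg[4]=1+0=1, deg[5]=1+0=1, deg[6]=1+1=2, deg[7]=1+0=1, deg[8]=1+1=2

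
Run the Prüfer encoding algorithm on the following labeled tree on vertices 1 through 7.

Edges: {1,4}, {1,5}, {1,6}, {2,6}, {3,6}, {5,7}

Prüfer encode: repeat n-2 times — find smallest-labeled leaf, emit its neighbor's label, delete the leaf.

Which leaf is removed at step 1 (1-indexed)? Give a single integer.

Step 1: current leaves = {2,3,4,7}. Remove leaf 2 (neighbor: 6).

Answer: 2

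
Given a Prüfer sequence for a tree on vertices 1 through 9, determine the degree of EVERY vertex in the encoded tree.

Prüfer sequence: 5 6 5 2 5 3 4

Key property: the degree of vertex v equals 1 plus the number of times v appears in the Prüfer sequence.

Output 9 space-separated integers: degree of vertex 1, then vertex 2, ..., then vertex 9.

Answer: 1 2 2 2 4 2 1 1 1

Derivation:
p_1 = 5: count[5] becomes 1
p_2 = 6: count[6] becomes 1
p_3 = 5: count[5] becomes 2
p_4 = 2: count[2] becomes 1
p_5 = 5: count[5] becomes 3
p_6 = 3: count[3] becomes 1
p_7 = 4: count[4] becomes 1
Degrees (1 + count): deg[1]=1+0=1, deg[2]=1+1=2, deg[3]=1+1=2, deg[4]=1+1=2, deg[5]=1+3=4, deg[6]=1+1=2, deg[7]=1+0=1, deg[8]=1+0=1, deg[9]=1+0=1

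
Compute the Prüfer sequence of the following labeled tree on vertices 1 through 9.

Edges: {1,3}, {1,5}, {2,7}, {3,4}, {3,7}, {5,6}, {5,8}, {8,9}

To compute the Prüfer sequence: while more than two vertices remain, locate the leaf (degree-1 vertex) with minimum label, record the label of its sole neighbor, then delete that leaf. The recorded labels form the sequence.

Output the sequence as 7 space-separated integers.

Step 1: leaves = {2,4,6,9}. Remove smallest leaf 2, emit neighbor 7.
Step 2: leaves = {4,6,7,9}. Remove smallest leaf 4, emit neighbor 3.
Step 3: leaves = {6,7,9}. Remove smallest leaf 6, emit neighbor 5.
Step 4: leaves = {7,9}. Remove smallest leaf 7, emit neighbor 3.
Step 5: leaves = {3,9}. Remove smallest leaf 3, emit neighbor 1.
Step 6: leaves = {1,9}. Remove smallest leaf 1, emit neighbor 5.
Step 7: leaves = {5,9}. Remove smallest leaf 5, emit neighbor 8.
Done: 2 vertices remain (8, 9). Sequence = [7 3 5 3 1 5 8]

Answer: 7 3 5 3 1 5 8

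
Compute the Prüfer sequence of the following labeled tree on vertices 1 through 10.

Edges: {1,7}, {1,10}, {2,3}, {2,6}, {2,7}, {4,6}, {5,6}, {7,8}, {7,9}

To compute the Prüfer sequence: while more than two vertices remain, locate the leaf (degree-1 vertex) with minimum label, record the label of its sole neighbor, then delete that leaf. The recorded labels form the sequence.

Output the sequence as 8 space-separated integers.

Step 1: leaves = {3,4,5,8,9,10}. Remove smallest leaf 3, emit neighbor 2.
Step 2: leaves = {4,5,8,9,10}. Remove smallest leaf 4, emit neighbor 6.
Step 3: leaves = {5,8,9,10}. Remove smallest leaf 5, emit neighbor 6.
Step 4: leaves = {6,8,9,10}. Remove smallest leaf 6, emit neighbor 2.
Step 5: leaves = {2,8,9,10}. Remove smallest leaf 2, emit neighbor 7.
Step 6: leaves = {8,9,10}. Remove smallest leaf 8, emit neighbor 7.
Step 7: leaves = {9,10}. Remove smallest leaf 9, emit neighbor 7.
Step 8: leaves = {7,10}. Remove smallest leaf 7, emit neighbor 1.
Done: 2 vertices remain (1, 10). Sequence = [2 6 6 2 7 7 7 1]

Answer: 2 6 6 2 7 7 7 1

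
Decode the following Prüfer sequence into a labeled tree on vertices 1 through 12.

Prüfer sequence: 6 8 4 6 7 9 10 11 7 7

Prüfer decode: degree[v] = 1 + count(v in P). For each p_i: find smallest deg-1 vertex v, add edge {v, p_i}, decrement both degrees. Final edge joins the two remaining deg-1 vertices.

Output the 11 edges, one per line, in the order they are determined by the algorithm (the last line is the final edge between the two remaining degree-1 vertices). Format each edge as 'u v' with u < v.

Answer: 1 6
2 8
3 4
4 6
5 7
6 9
8 10
9 11
7 10
7 11
7 12

Derivation:
Initial degrees: {1:1, 2:1, 3:1, 4:2, 5:1, 6:3, 7:4, 8:2, 9:2, 10:2, 11:2, 12:1}
Step 1: smallest deg-1 vertex = 1, p_1 = 6. Add edge {1,6}. Now deg[1]=0, deg[6]=2.
Step 2: smallest deg-1 vertex = 2, p_2 = 8. Add edge {2,8}. Now deg[2]=0, deg[8]=1.
Step 3: smallest deg-1 vertex = 3, p_3 = 4. Add edge {3,4}. Now deg[3]=0, deg[4]=1.
Step 4: smallest deg-1 vertex = 4, p_4 = 6. Add edge {4,6}. Now deg[4]=0, deg[6]=1.
Step 5: smallest deg-1 vertex = 5, p_5 = 7. Add edge {5,7}. Now deg[5]=0, deg[7]=3.
Step 6: smallest deg-1 vertex = 6, p_6 = 9. Add edge {6,9}. Now deg[6]=0, deg[9]=1.
Step 7: smallest deg-1 vertex = 8, p_7 = 10. Add edge {8,10}. Now deg[8]=0, deg[10]=1.
Step 8: smallest deg-1 vertex = 9, p_8 = 11. Add edge {9,11}. Now deg[9]=0, deg[11]=1.
Step 9: smallest deg-1 vertex = 10, p_9 = 7. Add edge {7,10}. Now deg[10]=0, deg[7]=2.
Step 10: smallest deg-1 vertex = 11, p_10 = 7. Add edge {7,11}. Now deg[11]=0, deg[7]=1.
Final: two remaining deg-1 vertices are 7, 12. Add edge {7,12}.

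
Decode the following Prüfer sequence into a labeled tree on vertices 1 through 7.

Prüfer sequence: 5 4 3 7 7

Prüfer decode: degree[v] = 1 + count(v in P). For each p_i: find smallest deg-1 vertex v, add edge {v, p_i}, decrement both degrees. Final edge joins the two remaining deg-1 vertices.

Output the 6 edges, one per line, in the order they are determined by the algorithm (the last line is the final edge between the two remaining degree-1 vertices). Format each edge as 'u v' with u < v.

Initial degrees: {1:1, 2:1, 3:2, 4:2, 5:2, 6:1, 7:3}
Step 1: smallest deg-1 vertex = 1, p_1 = 5. Add edge {1,5}. Now deg[1]=0, deg[5]=1.
Step 2: smallest deg-1 vertex = 2, p_2 = 4. Add edge {2,4}. Now deg[2]=0, deg[4]=1.
Step 3: smallest deg-1 vertex = 4, p_3 = 3. Add edge {3,4}. Now deg[4]=0, deg[3]=1.
Step 4: smallest deg-1 vertex = 3, p_4 = 7. Add edge {3,7}. Now deg[3]=0, deg[7]=2.
Step 5: smallest deg-1 vertex = 5, p_5 = 7. Add edge {5,7}. Now deg[5]=0, deg[7]=1.
Final: two remaining deg-1 vertices are 6, 7. Add edge {6,7}.

Answer: 1 5
2 4
3 4
3 7
5 7
6 7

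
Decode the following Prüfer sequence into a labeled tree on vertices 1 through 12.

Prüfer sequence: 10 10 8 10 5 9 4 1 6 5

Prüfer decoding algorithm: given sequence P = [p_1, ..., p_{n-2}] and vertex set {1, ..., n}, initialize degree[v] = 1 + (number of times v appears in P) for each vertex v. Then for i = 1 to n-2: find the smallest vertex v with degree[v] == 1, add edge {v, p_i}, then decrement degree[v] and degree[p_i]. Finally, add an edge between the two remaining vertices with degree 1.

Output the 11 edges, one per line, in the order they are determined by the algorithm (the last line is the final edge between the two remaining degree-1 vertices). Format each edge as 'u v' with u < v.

Answer: 2 10
3 10
7 8
8 10
5 10
9 11
4 9
1 4
1 6
5 6
5 12

Derivation:
Initial degrees: {1:2, 2:1, 3:1, 4:2, 5:3, 6:2, 7:1, 8:2, 9:2, 10:4, 11:1, 12:1}
Step 1: smallest deg-1 vertex = 2, p_1 = 10. Add edge {2,10}. Now deg[2]=0, deg[10]=3.
Step 2: smallest deg-1 vertex = 3, p_2 = 10. Add edge {3,10}. Now deg[3]=0, deg[10]=2.
Step 3: smallest deg-1 vertex = 7, p_3 = 8. Add edge {7,8}. Now deg[7]=0, deg[8]=1.
Step 4: smallest deg-1 vertex = 8, p_4 = 10. Add edge {8,10}. Now deg[8]=0, deg[10]=1.
Step 5: smallest deg-1 vertex = 10, p_5 = 5. Add edge {5,10}. Now deg[10]=0, deg[5]=2.
Step 6: smallest deg-1 vertex = 11, p_6 = 9. Add edge {9,11}. Now deg[11]=0, deg[9]=1.
Step 7: smallest deg-1 vertex = 9, p_7 = 4. Add edge {4,9}. Now deg[9]=0, deg[4]=1.
Step 8: smallest deg-1 vertex = 4, p_8 = 1. Add edge {1,4}. Now deg[4]=0, deg[1]=1.
Step 9: smallest deg-1 vertex = 1, p_9 = 6. Add edge {1,6}. Now deg[1]=0, deg[6]=1.
Step 10: smallest deg-1 vertex = 6, p_10 = 5. Add edge {5,6}. Now deg[6]=0, deg[5]=1.
Final: two remaining deg-1 vertices are 5, 12. Add edge {5,12}.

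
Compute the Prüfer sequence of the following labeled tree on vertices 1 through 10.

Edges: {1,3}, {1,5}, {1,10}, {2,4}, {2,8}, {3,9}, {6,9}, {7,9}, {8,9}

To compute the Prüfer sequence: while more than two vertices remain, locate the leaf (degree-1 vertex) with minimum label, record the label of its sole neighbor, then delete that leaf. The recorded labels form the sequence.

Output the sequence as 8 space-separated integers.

Step 1: leaves = {4,5,6,7,10}. Remove smallest leaf 4, emit neighbor 2.
Step 2: leaves = {2,5,6,7,10}. Remove smallest leaf 2, emit neighbor 8.
Step 3: leaves = {5,6,7,8,10}. Remove smallest leaf 5, emit neighbor 1.
Step 4: leaves = {6,7,8,10}. Remove smallest leaf 6, emit neighbor 9.
Step 5: leaves = {7,8,10}. Remove smallest leaf 7, emit neighbor 9.
Step 6: leaves = {8,10}. Remove smallest leaf 8, emit neighbor 9.
Step 7: leaves = {9,10}. Remove smallest leaf 9, emit neighbor 3.
Step 8: leaves = {3,10}. Remove smallest leaf 3, emit neighbor 1.
Done: 2 vertices remain (1, 10). Sequence = [2 8 1 9 9 9 3 1]

Answer: 2 8 1 9 9 9 3 1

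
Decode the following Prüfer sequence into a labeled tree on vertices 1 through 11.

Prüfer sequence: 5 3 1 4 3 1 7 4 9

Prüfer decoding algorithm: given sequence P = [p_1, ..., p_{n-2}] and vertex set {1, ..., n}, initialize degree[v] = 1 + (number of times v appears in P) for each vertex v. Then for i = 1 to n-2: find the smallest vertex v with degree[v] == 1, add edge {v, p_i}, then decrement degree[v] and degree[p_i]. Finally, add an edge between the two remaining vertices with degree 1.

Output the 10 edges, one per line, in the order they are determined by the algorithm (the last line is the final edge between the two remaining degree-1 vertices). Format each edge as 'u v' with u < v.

Initial degrees: {1:3, 2:1, 3:3, 4:3, 5:2, 6:1, 7:2, 8:1, 9:2, 10:1, 11:1}
Step 1: smallest deg-1 vertex = 2, p_1 = 5. Add edge {2,5}. Now deg[2]=0, deg[5]=1.
Step 2: smallest deg-1 vertex = 5, p_2 = 3. Add edge {3,5}. Now deg[5]=0, deg[3]=2.
Step 3: smallest deg-1 vertex = 6, p_3 = 1. Add edge {1,6}. Now deg[6]=0, deg[1]=2.
Step 4: smallest deg-1 vertex = 8, p_4 = 4. Add edge {4,8}. Now deg[8]=0, deg[4]=2.
Step 5: smallest deg-1 vertex = 10, p_5 = 3. Add edge {3,10}. Now deg[10]=0, deg[3]=1.
Step 6: smallest deg-1 vertex = 3, p_6 = 1. Add edge {1,3}. Now deg[3]=0, deg[1]=1.
Step 7: smallest deg-1 vertex = 1, p_7 = 7. Add edge {1,7}. Now deg[1]=0, deg[7]=1.
Step 8: smallest deg-1 vertex = 7, p_8 = 4. Add edge {4,7}. Now deg[7]=0, deg[4]=1.
Step 9: smallest deg-1 vertex = 4, p_9 = 9. Add edge {4,9}. Now deg[4]=0, deg[9]=1.
Final: two remaining deg-1 vertices are 9, 11. Add edge {9,11}.

Answer: 2 5
3 5
1 6
4 8
3 10
1 3
1 7
4 7
4 9
9 11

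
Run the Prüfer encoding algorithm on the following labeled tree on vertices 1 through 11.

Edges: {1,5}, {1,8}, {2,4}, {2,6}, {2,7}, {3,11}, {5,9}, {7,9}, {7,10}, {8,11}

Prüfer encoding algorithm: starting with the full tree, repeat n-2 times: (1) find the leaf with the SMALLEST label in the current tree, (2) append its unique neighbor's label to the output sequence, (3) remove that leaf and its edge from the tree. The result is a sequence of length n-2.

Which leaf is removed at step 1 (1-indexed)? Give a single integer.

Step 1: current leaves = {3,4,6,10}. Remove leaf 3 (neighbor: 11).

Answer: 3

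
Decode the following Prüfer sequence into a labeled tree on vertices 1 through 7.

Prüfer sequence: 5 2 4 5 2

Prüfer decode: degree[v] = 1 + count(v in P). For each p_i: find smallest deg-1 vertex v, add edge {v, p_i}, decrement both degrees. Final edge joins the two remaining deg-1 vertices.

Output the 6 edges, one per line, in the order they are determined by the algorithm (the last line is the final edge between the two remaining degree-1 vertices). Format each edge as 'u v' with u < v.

Answer: 1 5
2 3
4 6
4 5
2 5
2 7

Derivation:
Initial degrees: {1:1, 2:3, 3:1, 4:2, 5:3, 6:1, 7:1}
Step 1: smallest deg-1 vertex = 1, p_1 = 5. Add edge {1,5}. Now deg[1]=0, deg[5]=2.
Step 2: smallest deg-1 vertex = 3, p_2 = 2. Add edge {2,3}. Now deg[3]=0, deg[2]=2.
Step 3: smallest deg-1 vertex = 6, p_3 = 4. Add edge {4,6}. Now deg[6]=0, deg[4]=1.
Step 4: smallest deg-1 vertex = 4, p_4 = 5. Add edge {4,5}. Now deg[4]=0, deg[5]=1.
Step 5: smallest deg-1 vertex = 5, p_5 = 2. Add edge {2,5}. Now deg[5]=0, deg[2]=1.
Final: two remaining deg-1 vertices are 2, 7. Add edge {2,7}.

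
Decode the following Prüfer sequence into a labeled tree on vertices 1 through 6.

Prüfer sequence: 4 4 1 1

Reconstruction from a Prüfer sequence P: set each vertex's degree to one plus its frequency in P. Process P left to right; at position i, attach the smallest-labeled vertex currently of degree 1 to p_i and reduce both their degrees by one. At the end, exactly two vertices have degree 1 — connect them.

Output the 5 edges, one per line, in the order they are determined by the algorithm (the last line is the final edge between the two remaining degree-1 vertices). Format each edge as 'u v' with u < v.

Initial degrees: {1:3, 2:1, 3:1, 4:3, 5:1, 6:1}
Step 1: smallest deg-1 vertex = 2, p_1 = 4. Add edge {2,4}. Now deg[2]=0, deg[4]=2.
Step 2: smallest deg-1 vertex = 3, p_2 = 4. Add edge {3,4}. Now deg[3]=0, deg[4]=1.
Step 3: smallest deg-1 vertex = 4, p_3 = 1. Add edge {1,4}. Now deg[4]=0, deg[1]=2.
Step 4: smallest deg-1 vertex = 5, p_4 = 1. Add edge {1,5}. Now deg[5]=0, deg[1]=1.
Final: two remaining deg-1 vertices are 1, 6. Add edge {1,6}.

Answer: 2 4
3 4
1 4
1 5
1 6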